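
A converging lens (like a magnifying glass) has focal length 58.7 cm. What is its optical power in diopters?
P = 1/f = 1.704 D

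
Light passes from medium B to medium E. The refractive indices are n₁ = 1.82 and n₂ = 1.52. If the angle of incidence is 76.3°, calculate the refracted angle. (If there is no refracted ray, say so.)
sin θ₂ = (n₁/n₂)·sin θ₁ = 1.163 > 1, so there is no refracted ray — the light undergoes total internal reflection.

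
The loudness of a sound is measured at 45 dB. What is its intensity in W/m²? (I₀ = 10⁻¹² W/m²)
I = I₀·10^(β/10) = 3.16 × 10⁻⁸ W/m²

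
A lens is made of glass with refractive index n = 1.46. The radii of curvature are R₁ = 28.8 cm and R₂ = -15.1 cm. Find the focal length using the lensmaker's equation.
1/f = (n − 1)(1/R₁ − 1/R₂) → f = 21.54 cm (converging lens)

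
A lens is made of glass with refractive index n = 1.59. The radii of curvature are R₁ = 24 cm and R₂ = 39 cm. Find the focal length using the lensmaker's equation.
1/f = (n − 1)(1/R₁ − 1/R₂) → f = 105.8 cm (converging lens)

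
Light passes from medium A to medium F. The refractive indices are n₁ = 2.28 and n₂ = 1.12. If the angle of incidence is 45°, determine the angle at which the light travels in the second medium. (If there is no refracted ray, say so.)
sin θ₂ = (n₁/n₂)·sin θ₁ = 1.439 > 1, so there is no refracted ray — the light undergoes total internal reflection.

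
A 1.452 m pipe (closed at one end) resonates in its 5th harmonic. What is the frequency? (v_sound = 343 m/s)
fₙ = nv/(4L) = 295.3 Hz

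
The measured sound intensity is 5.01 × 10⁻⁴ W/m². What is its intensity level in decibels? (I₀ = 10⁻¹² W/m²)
β = 10·log₁₀(I/I₀) = 87 dB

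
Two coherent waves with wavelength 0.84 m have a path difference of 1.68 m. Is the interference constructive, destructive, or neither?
constructive — path difference = 2λ, a whole number of wavelengths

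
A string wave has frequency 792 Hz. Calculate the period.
T = 1/f = 0.001263 s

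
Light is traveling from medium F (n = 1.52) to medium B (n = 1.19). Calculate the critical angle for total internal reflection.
θc = arcsin(n₂/n₁) = 51.53°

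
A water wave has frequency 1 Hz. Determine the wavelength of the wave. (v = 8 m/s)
λ = v/f = 8 m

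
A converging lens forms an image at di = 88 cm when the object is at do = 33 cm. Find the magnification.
M = −di/do = -2.667 (inverted image)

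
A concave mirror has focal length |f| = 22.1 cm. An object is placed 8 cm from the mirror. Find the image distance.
f = +22.1 cm (concave); 1/di = 1/f − 1/do → di = -12.54 cm (virtual image, behind mirror)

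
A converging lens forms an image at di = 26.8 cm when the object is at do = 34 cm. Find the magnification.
M = −di/do = -0.7882 (inverted image)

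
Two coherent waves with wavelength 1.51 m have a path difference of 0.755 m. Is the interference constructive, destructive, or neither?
destructive — path difference = 0.5λ, an odd multiple of λ/2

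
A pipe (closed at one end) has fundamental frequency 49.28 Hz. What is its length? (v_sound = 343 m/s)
L = v/(4f₁) = 1.74 m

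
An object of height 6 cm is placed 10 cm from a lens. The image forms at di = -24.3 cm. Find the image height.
hi = (-di/do) × ho = 14.58 cm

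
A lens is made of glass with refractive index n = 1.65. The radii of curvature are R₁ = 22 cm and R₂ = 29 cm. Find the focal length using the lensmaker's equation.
1/f = (n − 1)(1/R₁ − 1/R₂) → f = 140.2 cm (converging lens)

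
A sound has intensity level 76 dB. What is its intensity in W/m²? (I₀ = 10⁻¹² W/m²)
I = I₀·10^(β/10) = 3.98 × 10⁻⁵ W/m²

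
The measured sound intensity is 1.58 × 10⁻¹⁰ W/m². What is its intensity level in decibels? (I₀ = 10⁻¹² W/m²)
β = 10·log₁₀(I/I₀) = 21.99 dB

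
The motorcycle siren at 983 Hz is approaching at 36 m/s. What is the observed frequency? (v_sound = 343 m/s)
f_obs = f·v/(v − v_s) = 1098 Hz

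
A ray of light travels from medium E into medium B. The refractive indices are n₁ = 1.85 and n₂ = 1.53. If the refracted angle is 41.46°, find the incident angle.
sin θ₁ = (n₂/n₁)·sin θ₂ → θ₁ = 33.2°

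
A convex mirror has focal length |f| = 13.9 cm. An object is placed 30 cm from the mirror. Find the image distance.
f = −13.9 cm (convex); 1/di = 1/f − 1/do → di = -9.499 cm (virtual image, behind mirror)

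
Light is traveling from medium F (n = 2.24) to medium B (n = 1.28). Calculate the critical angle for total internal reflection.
θc = arcsin(n₂/n₁) = 34.85°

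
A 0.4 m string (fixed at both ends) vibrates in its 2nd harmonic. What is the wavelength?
λₙ = 2L/n = 0.4 m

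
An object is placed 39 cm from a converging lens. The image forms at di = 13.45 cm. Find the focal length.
1/f = 1/do + 1/di → f = 10 cm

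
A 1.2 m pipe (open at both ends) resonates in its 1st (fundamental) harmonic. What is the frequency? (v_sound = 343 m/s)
fₙ = nv/(2L) = 142.9 Hz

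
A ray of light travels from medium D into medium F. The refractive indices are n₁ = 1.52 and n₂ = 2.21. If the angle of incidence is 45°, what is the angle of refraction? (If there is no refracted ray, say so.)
sin θ₂ = (n₁/n₂)·sin θ₁ = 0.4863 → θ₂ = 29.1°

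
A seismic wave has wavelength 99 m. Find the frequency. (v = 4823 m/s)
f = v/λ = 48.72 Hz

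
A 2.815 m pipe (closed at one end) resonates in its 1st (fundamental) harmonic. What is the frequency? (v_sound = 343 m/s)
fₙ = nv/(4L) = 30.46 Hz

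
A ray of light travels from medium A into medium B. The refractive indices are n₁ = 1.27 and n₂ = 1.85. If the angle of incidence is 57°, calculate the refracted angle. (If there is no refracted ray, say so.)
sin θ₂ = (n₁/n₂)·sin θ₁ = 0.5757 → θ₂ = 35.15°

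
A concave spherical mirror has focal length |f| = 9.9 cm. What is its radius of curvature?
R = 2|f| = 19.8 cm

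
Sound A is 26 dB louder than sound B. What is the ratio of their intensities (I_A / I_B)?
I_A/I_B = 10^(Δβ/10) = 398.1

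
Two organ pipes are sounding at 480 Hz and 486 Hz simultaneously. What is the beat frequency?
6 Hz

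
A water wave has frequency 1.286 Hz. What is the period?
T = 1/f = 0.7776 s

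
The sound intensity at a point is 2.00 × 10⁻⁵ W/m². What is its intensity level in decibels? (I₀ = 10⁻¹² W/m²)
β = 10·log₁₀(I/I₀) = 73.01 dB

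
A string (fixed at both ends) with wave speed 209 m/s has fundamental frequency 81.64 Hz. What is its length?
L = v/(2f₁) = 1.28 m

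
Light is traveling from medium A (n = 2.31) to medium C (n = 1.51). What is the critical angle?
θc = arcsin(n₂/n₁) = 40.82°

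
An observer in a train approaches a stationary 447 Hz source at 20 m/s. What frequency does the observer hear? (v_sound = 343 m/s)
f_obs = f·(v + v_o)/v = 473.1 Hz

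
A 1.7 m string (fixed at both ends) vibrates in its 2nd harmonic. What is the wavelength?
λₙ = 2L/n = 1.7 m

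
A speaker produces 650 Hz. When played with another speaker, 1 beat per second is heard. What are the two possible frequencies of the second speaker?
f₂ = 650 ± 1 Hz → 651 Hz or 649 Hz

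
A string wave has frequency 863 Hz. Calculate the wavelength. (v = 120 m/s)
λ = v/f = 0.139 m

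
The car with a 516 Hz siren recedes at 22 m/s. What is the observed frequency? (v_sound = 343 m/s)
f_obs = f·v/(v + v_s) = 484.9 Hz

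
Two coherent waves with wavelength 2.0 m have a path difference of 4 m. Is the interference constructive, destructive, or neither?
constructive — path difference = 2λ, a whole number of wavelengths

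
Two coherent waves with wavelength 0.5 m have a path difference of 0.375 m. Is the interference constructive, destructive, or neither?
neither (partial) — path difference = 0.75λ, neither a whole number of wavelengths nor an odd multiple of λ/2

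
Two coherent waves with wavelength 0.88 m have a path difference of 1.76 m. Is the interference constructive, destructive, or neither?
constructive — path difference = 2λ, a whole number of wavelengths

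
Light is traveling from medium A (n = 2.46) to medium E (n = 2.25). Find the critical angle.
θc = arcsin(n₂/n₁) = 66.15°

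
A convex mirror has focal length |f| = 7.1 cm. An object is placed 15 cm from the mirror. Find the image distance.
f = −7.1 cm (convex); 1/di = 1/f − 1/do → di = -4.819 cm (virtual image, behind mirror)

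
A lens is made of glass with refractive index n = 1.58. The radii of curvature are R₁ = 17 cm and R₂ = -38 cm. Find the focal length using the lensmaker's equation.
1/f = (n − 1)(1/R₁ − 1/R₂) → f = 20.25 cm (converging lens)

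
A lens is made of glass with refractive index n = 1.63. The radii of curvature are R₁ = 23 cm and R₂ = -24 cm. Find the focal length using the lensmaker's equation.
1/f = (n − 1)(1/R₁ − 1/R₂) → f = 18.64 cm (converging lens)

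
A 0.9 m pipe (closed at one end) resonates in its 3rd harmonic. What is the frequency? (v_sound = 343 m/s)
fₙ = nv/(4L) = 285.8 Hz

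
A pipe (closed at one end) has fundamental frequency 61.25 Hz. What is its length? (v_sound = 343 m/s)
L = v/(4f₁) = 1.4 m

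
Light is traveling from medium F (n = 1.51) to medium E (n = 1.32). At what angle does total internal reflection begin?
θc = arcsin(n₂/n₁) = 60.95°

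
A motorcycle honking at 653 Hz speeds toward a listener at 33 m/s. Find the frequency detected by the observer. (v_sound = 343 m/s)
f_obs = f·v/(v − v_s) = 722.5 Hz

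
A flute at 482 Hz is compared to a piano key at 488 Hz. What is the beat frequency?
6 Hz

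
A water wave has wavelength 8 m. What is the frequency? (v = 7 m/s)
f = v/λ = 0.875 Hz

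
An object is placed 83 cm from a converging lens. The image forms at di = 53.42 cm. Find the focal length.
1/f = 1/do + 1/di → f = 32.5 cm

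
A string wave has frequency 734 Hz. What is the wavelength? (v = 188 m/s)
λ = v/f = 0.2561 m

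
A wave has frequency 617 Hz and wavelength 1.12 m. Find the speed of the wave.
v = fλ = 691 m/s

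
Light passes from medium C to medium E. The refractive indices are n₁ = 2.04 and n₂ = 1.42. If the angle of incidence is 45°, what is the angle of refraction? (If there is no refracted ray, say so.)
sin θ₂ = (n₁/n₂)·sin θ₁ = 1.016 > 1, so there is no refracted ray — the light undergoes total internal reflection.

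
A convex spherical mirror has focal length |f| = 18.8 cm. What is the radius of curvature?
R = 2|f| = 37.6 cm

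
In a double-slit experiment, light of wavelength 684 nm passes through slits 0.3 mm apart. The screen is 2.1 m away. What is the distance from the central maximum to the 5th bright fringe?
y = mλL/d = 23.94 mm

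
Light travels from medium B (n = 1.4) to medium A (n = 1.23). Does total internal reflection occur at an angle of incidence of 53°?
θc = arcsin(n₂/n₁) = 61.47°; 53° < θc, so no — the ray refracts.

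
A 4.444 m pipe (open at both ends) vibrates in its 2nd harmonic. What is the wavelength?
λₙ = 2L/n = 4.444 m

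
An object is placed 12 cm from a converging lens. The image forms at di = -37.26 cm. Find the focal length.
1/f = 1/do + 1/di → f = 17.7 cm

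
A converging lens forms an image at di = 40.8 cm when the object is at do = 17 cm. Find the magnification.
M = −di/do = -2.4 (inverted image)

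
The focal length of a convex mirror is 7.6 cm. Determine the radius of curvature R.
R = 2|f| = 15.2 cm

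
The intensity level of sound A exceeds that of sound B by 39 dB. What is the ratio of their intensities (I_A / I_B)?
I_A/I_B = 10^(Δβ/10) = 7943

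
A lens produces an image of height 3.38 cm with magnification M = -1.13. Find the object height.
ho = |hi|/|M| = 2.991 cm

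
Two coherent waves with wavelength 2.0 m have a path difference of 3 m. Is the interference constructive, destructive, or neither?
destructive — path difference = 1.5λ, an odd multiple of λ/2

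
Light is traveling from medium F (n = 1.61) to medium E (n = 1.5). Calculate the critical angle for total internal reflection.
θc = arcsin(n₂/n₁) = 68.7°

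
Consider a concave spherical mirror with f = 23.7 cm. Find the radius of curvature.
R = 2|f| = 47.4 cm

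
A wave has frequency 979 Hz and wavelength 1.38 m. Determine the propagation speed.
v = fλ = 1351 m/s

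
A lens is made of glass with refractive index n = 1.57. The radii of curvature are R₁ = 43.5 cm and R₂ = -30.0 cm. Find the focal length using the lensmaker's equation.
1/f = (n − 1)(1/R₁ − 1/R₂) → f = 31.15 cm (converging lens)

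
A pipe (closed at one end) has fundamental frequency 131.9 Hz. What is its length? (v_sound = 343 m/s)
L = v/(4f₁) = 0.6501 m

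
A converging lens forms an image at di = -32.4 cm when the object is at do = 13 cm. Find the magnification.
M = −di/do = 2.492 (upright image)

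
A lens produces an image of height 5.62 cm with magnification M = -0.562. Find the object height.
ho = |hi|/|M| = 10 cm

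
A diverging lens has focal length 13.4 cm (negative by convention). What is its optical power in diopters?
P = 1/f = -7.463 D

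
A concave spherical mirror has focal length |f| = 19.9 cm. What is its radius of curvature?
R = 2|f| = 39.8 cm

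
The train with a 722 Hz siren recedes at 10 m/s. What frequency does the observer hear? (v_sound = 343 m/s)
f_obs = f·v/(v + v_s) = 701.5 Hz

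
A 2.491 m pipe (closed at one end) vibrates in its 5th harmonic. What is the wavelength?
λₙ = 4L/n = 1.993 m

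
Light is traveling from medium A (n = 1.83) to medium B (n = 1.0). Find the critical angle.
θc = arcsin(n₂/n₁) = 33.12°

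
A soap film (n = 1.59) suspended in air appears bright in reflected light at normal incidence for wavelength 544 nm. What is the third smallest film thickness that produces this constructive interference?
2nt = (m − ½)λ with m = 3 → t = (m − ½)λ/(2n) = 427.7 nm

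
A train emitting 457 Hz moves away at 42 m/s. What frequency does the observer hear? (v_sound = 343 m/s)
f_obs = f·v/(v + v_s) = 407.1 Hz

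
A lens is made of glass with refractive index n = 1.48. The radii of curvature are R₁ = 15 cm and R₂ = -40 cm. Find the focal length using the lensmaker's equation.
1/f = (n − 1)(1/R₁ − 1/R₂) → f = 22.73 cm (converging lens)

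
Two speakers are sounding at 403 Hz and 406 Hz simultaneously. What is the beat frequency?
3 Hz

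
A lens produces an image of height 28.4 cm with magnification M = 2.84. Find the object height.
ho = |hi|/|M| = 10 cm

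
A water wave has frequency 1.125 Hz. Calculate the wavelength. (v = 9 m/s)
λ = v/f = 8 m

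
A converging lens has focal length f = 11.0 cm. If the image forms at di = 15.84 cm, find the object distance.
1/do = 1/f − 1/di → do = 36 cm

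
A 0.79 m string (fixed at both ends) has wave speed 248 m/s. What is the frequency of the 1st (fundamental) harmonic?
fₙ = nv/(2L) = 157 Hz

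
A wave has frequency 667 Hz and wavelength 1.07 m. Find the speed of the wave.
v = fλ = 713.7 m/s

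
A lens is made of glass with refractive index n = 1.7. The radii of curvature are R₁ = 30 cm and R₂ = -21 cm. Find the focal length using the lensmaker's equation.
1/f = (n − 1)(1/R₁ − 1/R₂) → f = 17.65 cm (converging lens)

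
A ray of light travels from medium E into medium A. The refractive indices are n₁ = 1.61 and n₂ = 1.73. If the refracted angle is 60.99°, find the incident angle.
sin θ₁ = (n₂/n₁)·sin θ₂ → θ₁ = 70°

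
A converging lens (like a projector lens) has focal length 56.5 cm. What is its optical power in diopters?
P = 1/f = 1.77 D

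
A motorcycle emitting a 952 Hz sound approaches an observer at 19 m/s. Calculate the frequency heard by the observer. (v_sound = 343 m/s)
f_obs = f·v/(v − v_s) = 1008 Hz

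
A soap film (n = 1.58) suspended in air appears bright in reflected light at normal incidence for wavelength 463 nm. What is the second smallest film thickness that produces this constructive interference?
2nt = (m − ½)λ with m = 2 → t = (m − ½)λ/(2n) = 219.8 nm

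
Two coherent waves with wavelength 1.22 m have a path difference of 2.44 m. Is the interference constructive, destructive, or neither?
constructive — path difference = 2λ, a whole number of wavelengths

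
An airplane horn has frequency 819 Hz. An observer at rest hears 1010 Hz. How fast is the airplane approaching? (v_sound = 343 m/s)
v_s = v·(1 − f/f_obs) = 64.86 m/s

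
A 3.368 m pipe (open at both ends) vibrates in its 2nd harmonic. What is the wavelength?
λₙ = 2L/n = 3.368 m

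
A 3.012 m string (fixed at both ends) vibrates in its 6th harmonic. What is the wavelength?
λₙ = 2L/n = 1.004 m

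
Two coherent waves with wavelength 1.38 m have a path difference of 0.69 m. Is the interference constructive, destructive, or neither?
destructive — path difference = 0.5λ, an odd multiple of λ/2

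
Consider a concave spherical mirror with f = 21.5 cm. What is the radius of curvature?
R = 2|f| = 43 cm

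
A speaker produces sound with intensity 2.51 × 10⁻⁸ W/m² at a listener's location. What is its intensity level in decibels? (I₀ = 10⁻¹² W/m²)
β = 10·log₁₀(I/I₀) = 44 dB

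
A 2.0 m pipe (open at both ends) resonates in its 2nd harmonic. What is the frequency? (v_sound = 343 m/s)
fₙ = nv/(2L) = 171.5 Hz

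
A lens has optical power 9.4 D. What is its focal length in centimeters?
f = 1/P = 10.64 cm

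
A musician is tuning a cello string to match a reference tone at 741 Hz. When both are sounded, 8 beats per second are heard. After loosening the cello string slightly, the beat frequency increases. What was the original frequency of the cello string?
733 Hz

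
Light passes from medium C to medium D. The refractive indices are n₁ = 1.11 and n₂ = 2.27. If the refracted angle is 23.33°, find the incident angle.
sin θ₁ = (n₂/n₁)·sin θ₂ → θ₁ = 54.09°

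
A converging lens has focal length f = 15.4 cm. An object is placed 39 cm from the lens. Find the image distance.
1/di = 1/f − 1/do → di = 25.45 cm (real image)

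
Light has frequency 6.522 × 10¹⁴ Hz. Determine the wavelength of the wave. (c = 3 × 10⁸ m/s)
λ = c/f = 460 nm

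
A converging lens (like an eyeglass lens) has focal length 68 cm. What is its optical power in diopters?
P = 1/f = 1.471 D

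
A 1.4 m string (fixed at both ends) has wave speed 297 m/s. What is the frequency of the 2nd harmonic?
fₙ = nv/(2L) = 212.1 Hz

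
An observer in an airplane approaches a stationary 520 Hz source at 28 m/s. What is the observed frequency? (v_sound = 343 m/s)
f_obs = f·(v + v_o)/v = 562.4 Hz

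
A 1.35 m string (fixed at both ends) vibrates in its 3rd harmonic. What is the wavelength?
λₙ = 2L/n = 0.9 m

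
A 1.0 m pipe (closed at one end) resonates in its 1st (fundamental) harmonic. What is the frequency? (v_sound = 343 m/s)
fₙ = nv/(4L) = 85.75 Hz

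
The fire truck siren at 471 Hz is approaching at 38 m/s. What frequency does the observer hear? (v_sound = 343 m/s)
f_obs = f·v/(v − v_s) = 529.7 Hz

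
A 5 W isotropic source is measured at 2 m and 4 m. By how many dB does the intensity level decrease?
Δβ = 20·log₁₀(r₂/r₁) = 6.021 dB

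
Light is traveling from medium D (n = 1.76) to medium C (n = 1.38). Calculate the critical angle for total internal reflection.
θc = arcsin(n₂/n₁) = 51.64°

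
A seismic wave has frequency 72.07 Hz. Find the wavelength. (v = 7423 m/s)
λ = v/f = 103 m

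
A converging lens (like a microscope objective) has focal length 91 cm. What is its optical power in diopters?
P = 1/f = 1.099 D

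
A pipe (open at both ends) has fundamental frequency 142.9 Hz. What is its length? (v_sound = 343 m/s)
L = v/(2f₁) = 1.2 m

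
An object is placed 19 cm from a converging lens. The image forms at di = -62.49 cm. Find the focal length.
1/f = 1/do + 1/di → f = 27.3 cm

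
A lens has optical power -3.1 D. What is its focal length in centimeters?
f = 1/P = -32.26 cm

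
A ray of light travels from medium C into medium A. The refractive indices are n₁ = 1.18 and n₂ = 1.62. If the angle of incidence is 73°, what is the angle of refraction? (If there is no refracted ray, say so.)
sin θ₂ = (n₁/n₂)·sin θ₁ = 0.6966 → θ₂ = 44.15°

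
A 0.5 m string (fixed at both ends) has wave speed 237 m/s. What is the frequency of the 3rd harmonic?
fₙ = nv/(2L) = 711 Hz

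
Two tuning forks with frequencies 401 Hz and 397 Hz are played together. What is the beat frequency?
4 Hz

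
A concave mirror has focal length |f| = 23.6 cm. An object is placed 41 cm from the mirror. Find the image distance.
f = +23.6 cm (concave); 1/di = 1/f − 1/do → di = 55.61 cm (real image, in front of mirror)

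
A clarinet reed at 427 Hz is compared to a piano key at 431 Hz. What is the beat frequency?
4 Hz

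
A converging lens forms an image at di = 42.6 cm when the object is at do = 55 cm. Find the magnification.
M = −di/do = -0.7745 (inverted image)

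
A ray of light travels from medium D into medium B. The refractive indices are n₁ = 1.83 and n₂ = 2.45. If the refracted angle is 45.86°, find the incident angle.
sin θ₁ = (n₂/n₁)·sin θ₂ → θ₁ = 73.9°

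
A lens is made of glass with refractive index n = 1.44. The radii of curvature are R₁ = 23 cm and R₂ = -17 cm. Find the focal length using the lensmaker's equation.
1/f = (n − 1)(1/R₁ − 1/R₂) → f = 22.22 cm (converging lens)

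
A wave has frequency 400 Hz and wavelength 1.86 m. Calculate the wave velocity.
v = fλ = 744 m/s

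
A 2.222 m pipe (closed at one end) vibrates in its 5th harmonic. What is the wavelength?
λₙ = 4L/n = 1.778 m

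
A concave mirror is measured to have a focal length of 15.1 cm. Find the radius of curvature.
R = 2|f| = 30.2 cm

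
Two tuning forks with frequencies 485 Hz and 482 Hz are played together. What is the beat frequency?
3 Hz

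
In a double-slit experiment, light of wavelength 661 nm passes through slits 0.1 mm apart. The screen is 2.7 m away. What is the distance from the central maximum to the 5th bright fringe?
y = mλL/d = 89.23 mm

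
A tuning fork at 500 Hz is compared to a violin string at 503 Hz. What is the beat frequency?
3 Hz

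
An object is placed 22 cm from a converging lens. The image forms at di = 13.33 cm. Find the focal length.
1/f = 1/do + 1/di → f = 8.301 cm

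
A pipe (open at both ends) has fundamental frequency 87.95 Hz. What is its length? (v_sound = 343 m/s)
L = v/(2f₁) = 1.95 m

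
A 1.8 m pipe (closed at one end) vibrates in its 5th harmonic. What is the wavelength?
λₙ = 4L/n = 1.44 m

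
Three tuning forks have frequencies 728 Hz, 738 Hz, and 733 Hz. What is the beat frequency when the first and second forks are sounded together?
10 Hz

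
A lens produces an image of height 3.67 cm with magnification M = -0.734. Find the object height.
ho = |hi|/|M| = 5 cm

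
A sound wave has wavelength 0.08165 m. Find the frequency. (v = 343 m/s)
f = v/λ = 4201 Hz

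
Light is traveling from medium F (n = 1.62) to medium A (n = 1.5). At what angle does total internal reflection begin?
θc = arcsin(n₂/n₁) = 67.81°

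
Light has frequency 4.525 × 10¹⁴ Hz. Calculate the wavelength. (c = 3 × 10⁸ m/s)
λ = c/f = 663 nm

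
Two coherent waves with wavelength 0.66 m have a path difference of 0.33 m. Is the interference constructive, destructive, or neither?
destructive — path difference = 0.5λ, an odd multiple of λ/2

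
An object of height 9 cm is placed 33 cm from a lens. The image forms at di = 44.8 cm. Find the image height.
hi = (-di/do) × ho = -12.22 cm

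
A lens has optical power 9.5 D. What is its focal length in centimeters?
f = 1/P = 10.53 cm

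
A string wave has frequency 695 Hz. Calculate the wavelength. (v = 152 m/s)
λ = v/f = 0.2187 m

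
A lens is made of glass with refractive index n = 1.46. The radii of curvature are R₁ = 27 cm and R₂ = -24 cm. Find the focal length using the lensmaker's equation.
1/f = (n − 1)(1/R₁ − 1/R₂) → f = 27.62 cm (converging lens)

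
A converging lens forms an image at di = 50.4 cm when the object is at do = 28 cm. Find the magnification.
M = −di/do = -1.8 (inverted image)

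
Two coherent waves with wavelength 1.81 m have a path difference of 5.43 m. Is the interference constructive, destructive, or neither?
constructive — path difference = 3λ, a whole number of wavelengths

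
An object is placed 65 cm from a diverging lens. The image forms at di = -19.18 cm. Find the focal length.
1/f = 1/do + 1/di → f = -27.21 cm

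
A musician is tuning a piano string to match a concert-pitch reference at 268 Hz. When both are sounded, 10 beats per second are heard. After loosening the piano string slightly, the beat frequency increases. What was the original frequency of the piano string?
258 Hz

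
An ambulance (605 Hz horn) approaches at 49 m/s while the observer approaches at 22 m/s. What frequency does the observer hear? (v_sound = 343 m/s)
f_obs = f·(v + v_o)/(v − v_s) = 751.1 Hz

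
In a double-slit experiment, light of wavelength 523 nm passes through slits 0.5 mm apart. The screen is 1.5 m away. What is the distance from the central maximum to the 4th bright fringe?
y = mλL/d = 6.276 mm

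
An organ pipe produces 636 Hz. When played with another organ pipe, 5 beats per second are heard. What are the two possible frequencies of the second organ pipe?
f₂ = 636 ± 5 Hz → 641 Hz or 631 Hz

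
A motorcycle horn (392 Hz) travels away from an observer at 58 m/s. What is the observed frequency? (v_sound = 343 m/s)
f_obs = f·v/(v + v_s) = 335.3 Hz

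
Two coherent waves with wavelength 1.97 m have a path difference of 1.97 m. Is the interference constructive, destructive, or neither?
constructive — path difference = 1λ, a whole number of wavelengths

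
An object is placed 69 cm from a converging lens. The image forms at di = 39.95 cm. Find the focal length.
1/f = 1/do + 1/di → f = 25.3 cm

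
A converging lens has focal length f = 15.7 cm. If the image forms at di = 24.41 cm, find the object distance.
1/do = 1/f − 1/di → do = 44 cm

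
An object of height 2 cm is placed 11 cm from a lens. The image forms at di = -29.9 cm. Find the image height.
hi = (-di/do) × ho = 5.436 cm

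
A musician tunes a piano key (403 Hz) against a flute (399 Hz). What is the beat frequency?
4 Hz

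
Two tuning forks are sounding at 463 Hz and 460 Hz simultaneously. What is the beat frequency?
3 Hz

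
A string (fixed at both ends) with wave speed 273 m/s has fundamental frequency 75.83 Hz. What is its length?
L = v/(2f₁) = 1.8 m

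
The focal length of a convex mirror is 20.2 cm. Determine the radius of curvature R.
R = 2|f| = 40.4 cm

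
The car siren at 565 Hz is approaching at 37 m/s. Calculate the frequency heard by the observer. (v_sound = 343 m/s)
f_obs = f·v/(v − v_s) = 633.3 Hz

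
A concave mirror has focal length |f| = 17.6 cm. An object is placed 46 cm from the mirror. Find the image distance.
f = +17.6 cm (concave); 1/di = 1/f − 1/do → di = 28.51 cm (real image, in front of mirror)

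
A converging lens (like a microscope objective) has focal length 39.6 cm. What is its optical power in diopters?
P = 1/f = 2.525 D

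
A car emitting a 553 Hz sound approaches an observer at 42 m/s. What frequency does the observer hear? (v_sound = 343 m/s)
f_obs = f·v/(v − v_s) = 630.2 Hz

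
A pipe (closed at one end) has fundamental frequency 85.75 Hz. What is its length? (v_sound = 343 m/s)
L = v/(4f₁) = 1 m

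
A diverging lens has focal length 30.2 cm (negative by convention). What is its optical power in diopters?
P = 1/f = -3.311 D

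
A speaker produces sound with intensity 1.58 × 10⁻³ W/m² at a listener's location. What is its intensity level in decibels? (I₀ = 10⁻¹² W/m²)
β = 10·log₁₀(I/I₀) = 91.99 dB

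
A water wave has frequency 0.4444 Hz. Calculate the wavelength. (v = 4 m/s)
λ = v/f = 9.001 m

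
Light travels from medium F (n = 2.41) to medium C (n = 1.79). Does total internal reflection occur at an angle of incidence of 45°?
θc = arcsin(n₂/n₁) = 47.97°; 45° < θc, so no — the ray refracts.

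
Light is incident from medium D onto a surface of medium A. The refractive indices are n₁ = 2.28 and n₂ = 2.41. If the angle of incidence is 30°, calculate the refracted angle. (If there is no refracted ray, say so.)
sin θ₂ = (n₁/n₂)·sin θ₁ = 0.473 → θ₂ = 28.23°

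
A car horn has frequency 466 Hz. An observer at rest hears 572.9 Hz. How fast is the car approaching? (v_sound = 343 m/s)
v_s = v·(1 − f/f_obs) = 64 m/s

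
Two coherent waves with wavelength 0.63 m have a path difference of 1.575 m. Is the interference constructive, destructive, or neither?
destructive — path difference = 2.5λ, an odd multiple of λ/2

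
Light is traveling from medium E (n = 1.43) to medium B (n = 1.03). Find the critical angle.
θc = arcsin(n₂/n₁) = 46.08°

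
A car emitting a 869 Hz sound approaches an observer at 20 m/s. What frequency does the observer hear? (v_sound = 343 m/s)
f_obs = f·v/(v − v_s) = 922.8 Hz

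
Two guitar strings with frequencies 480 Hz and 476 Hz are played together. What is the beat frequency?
4 Hz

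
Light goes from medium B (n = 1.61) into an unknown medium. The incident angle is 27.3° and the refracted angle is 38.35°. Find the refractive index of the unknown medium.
n₂ = n₁·sin θ₁ / sin θ₂ = 1.19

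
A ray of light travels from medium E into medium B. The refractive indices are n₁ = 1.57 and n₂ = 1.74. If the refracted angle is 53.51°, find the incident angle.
sin θ₁ = (n₂/n₁)·sin θ₂ → θ₁ = 63°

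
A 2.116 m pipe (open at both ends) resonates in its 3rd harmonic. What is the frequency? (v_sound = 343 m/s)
fₙ = nv/(2L) = 243.1 Hz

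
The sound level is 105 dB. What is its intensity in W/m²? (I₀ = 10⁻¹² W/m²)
I = I₀·10^(β/10) = 3.16 × 10⁻² W/m²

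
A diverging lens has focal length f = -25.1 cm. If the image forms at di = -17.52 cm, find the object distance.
1/do = 1/f − 1/di → do = 58.01 cm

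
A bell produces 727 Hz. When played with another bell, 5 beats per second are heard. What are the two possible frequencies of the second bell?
f₂ = 727 ± 5 Hz → 732 Hz or 722 Hz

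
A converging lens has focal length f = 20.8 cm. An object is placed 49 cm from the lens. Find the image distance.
1/di = 1/f − 1/do → di = 36.14 cm (real image)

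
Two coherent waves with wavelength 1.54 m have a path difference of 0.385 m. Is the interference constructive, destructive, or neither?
neither (partial) — path difference = 0.25λ, neither a whole number of wavelengths nor an odd multiple of λ/2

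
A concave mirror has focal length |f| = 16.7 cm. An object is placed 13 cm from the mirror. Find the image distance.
f = +16.7 cm (concave); 1/di = 1/f − 1/do → di = -58.68 cm (virtual image, behind mirror)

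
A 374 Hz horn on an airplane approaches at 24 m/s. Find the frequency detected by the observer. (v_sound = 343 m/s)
f_obs = f·v/(v − v_s) = 402.1 Hz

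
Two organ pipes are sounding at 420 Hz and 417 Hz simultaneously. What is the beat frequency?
3 Hz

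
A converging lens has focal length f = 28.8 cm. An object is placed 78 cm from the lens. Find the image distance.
1/di = 1/f − 1/do → di = 45.66 cm (real image)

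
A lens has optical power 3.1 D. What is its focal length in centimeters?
f = 1/P = 32.26 cm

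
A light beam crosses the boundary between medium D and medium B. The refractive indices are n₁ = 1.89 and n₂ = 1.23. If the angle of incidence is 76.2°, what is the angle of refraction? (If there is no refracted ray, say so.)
sin θ₂ = (n₁/n₂)·sin θ₁ = 1.492 > 1, so there is no refracted ray — the light undergoes total internal reflection.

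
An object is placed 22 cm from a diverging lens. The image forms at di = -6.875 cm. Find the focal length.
1/f = 1/do + 1/di → f = -10 cm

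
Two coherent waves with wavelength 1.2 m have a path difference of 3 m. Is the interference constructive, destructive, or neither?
destructive — path difference = 2.5λ, an odd multiple of λ/2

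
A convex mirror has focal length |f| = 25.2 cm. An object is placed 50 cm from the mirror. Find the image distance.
f = −25.2 cm (convex); 1/di = 1/f − 1/do → di = -16.76 cm (virtual image, behind mirror)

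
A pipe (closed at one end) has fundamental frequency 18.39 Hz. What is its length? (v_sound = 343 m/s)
L = v/(4f₁) = 4.663 m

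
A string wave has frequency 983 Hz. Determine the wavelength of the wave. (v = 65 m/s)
λ = v/f = 0.06612 m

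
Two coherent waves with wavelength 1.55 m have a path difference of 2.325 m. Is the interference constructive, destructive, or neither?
destructive — path difference = 1.5λ, an odd multiple of λ/2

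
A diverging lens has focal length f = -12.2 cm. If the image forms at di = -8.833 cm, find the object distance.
1/do = 1/f − 1/di → do = 32.01 cm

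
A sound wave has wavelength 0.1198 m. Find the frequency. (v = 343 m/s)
f = v/λ = 2863 Hz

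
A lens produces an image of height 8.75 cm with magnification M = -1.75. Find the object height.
ho = |hi|/|M| = 5 cm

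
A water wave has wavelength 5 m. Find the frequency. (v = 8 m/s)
f = v/λ = 1.6 Hz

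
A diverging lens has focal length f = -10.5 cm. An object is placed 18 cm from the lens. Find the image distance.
1/di = 1/f − 1/do → di = -6.632 cm (virtual image)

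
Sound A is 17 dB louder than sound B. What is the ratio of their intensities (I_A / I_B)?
I_A/I_B = 10^(Δβ/10) = 50.12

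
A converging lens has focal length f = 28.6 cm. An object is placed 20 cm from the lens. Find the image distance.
1/di = 1/f − 1/do → di = -66.51 cm (virtual image)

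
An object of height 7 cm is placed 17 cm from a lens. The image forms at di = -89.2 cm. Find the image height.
hi = (-di/do) × ho = 36.73 cm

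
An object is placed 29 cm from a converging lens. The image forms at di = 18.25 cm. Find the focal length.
1/f = 1/do + 1/di → f = 11.2 cm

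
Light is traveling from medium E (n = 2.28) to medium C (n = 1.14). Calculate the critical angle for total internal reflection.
θc = arcsin(n₂/n₁) = 30°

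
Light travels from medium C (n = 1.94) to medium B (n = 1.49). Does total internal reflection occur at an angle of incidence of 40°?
θc = arcsin(n₂/n₁) = 50.18°; 40° < θc, so no — the ray refracts.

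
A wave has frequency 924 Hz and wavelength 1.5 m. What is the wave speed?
v = fλ = 1386 m/s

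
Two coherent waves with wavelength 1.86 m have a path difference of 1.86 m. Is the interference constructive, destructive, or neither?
constructive — path difference = 1λ, a whole number of wavelengths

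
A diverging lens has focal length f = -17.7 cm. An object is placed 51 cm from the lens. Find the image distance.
1/di = 1/f − 1/do → di = -13.14 cm (virtual image)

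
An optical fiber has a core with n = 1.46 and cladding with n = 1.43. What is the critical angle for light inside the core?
θc = arcsin(n_cladding/n_core) = 78.36°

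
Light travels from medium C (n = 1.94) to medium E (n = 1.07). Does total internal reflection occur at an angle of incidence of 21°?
θc = arcsin(n₂/n₁) = 33.47°; 21° < θc, so no — the ray refracts.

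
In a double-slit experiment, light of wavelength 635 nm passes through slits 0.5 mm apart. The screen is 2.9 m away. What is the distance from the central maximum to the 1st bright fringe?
y = mλL/d = 3.683 mm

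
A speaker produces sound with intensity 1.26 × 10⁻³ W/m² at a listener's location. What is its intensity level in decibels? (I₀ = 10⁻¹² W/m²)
β = 10·log₁₀(I/I₀) = 91 dB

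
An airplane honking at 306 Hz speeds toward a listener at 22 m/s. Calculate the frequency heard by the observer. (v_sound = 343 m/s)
f_obs = f·v/(v − v_s) = 327 Hz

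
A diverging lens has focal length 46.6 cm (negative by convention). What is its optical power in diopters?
P = 1/f = -2.146 D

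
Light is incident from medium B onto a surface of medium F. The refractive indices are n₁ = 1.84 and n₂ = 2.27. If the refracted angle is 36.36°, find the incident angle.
sin θ₁ = (n₂/n₁)·sin θ₂ → θ₁ = 47°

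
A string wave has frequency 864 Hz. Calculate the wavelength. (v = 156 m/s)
λ = v/f = 0.1806 m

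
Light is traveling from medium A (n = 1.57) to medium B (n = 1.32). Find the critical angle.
θc = arcsin(n₂/n₁) = 57.22°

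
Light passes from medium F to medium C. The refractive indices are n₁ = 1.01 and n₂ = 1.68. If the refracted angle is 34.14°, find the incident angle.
sin θ₁ = (n₂/n₁)·sin θ₂ → θ₁ = 68.99°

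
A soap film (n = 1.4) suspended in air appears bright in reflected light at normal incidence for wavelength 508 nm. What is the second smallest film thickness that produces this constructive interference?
2nt = (m − ½)λ with m = 2 → t = (m − ½)λ/(2n) = 272.1 nm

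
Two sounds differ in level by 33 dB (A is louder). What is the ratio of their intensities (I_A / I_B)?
I_A/I_B = 10^(Δβ/10) = 1995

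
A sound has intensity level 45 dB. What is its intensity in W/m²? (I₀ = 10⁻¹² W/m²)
I = I₀·10^(β/10) = 3.16 × 10⁻⁸ W/m²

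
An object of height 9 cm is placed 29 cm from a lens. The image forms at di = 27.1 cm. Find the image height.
hi = (-di/do) × ho = -8.41 cm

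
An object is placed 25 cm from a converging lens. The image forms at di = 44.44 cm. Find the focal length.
1/f = 1/do + 1/di → f = 16 cm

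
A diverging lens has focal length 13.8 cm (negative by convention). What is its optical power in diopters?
P = 1/f = -7.246 D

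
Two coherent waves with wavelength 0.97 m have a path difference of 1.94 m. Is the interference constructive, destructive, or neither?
constructive — path difference = 2λ, a whole number of wavelengths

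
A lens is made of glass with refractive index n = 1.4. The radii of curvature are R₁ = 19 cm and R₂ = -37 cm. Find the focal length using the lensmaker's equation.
1/f = (n − 1)(1/R₁ − 1/R₂) → f = 31.38 cm (converging lens)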